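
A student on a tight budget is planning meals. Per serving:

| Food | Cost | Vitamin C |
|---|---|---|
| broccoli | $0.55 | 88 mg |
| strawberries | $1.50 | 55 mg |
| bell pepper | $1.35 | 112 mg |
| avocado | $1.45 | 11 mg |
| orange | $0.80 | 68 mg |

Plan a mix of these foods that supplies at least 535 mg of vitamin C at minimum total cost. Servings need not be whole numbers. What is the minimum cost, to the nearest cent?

Cost per mg of vitamin C: broccoli $0.0063, orange $0.0118, bell pepper $0.0121, strawberries $0.0273, avocado $0.1318.
With no serving limits, use only broccoli: 535 mg / 88 mg = 6.08 servings × $0.55 = $3.34.

$3.34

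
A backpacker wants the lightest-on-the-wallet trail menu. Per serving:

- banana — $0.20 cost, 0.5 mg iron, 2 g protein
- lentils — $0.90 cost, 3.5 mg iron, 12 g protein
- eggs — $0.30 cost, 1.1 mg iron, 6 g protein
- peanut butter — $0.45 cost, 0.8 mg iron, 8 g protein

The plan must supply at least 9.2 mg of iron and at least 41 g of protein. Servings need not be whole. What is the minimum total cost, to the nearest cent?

$2.44

With two linear requirements the optimum uses one or two foods; enumerate the corners.
banana only: max(9.2/0.5, 41/2) = 20.5 servings → $4.10.
lentils only: max(9.2/3.5, 41/12) = 3.417 servings → $3.08.
eggs only: max(9.2/1.1, 41/6) = 8.364 servings → $2.51.
peanut butter only: max(9.2/0.8, 41/8) = 11.5 servings → $5.17.
banana + lentils with both targets exact would need a negative amount; discard.
banana + eggs with both tight: 12.62 servings and 2.625 servings → $3.31.
banana + peanut butter with both tight: 17 servings and 0.875 servings → $3.79.
lentils + eggs with both tight: 1.295 servings and 4.244 servings → $2.44.
lentils + peanut butter with both tight: 2.217 servings and 1.799 servings → $2.81.
eggs + peanut butter with both targets exact would need a negative amount; discard.
So the least-cost plan costs $2.44.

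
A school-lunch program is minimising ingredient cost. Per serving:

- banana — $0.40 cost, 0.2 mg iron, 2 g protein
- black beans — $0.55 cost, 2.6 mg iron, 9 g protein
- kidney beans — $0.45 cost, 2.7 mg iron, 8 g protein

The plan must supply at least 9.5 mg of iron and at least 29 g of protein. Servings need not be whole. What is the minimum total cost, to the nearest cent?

$1.63

At the optimum either one food covers both requirements or two foods hit both targets exactly; no other combination can be cheaper.
banana only: max(9.5/0.2, 29/2) = 47.5 servings → $19.00.
black beans only: max(9.5/2.6, 29/9) = 3.654 servings → $2.01.
kidney beans only: max(9.5/2.7, 29/8) = 3.625 servings → $1.63.
banana + black beans: the both-tight solution has a negative serving — not a feasible corner.
banana + kidney beans with both tight: 0.6053 servings and 3.474 servings → $1.81.
black beans + kidney beans with both tight: 0.6571 servings and 2.886 servings → $1.66.
Cheapest feasible corner: $1.63.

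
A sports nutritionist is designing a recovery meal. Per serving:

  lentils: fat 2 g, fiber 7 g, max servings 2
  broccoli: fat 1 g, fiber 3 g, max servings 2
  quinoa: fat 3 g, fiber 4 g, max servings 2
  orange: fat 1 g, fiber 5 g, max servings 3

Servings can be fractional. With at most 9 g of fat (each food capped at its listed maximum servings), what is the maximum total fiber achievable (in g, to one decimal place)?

35.0 g

Fiber per g fat: orange 5, lentils 3.5, broccoli 3, quinoa 1.333.
Take 3 servings of orange: uses 3 g fat, +15.0 g fiber (running total 15.0 g).
Take 2 servings of lentils: uses 4 g fat, +14.0 g fiber (running total 29.0 g).
Take 2 servings of broccoli: uses 2 g fat, +6.0 g fiber (running total 35.0 g).
Filling greedily by fiber-per-g fat is optimal for one linear limit, giving 35.0 g.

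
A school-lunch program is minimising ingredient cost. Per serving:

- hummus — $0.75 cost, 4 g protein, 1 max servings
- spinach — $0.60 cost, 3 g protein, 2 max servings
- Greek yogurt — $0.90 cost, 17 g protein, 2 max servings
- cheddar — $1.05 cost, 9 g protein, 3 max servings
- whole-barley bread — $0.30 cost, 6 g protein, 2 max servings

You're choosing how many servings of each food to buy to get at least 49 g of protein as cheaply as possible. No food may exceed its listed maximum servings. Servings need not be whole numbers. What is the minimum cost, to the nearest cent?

$2.75

Cost per g of protein: whole-barley bread $0.0500, Greek yogurt $0.0529, cheddar $0.1167, hummus $0.1875, spinach $0.2000.
Take 2 servings of whole-barley bread: +12.0 g protein for $0.60 (total $0.60, still need 37.0 g).
Take 2 servings of Greek yogurt: +34.0 g protein for $1.80 (total $2.40, still need 3.0 g).
Take 0.3333 servings of cheddar: +3.0 g protein for $0.35 (total $2.75, still need 0.0 g).
Filling from the cheapest source first is optimal under one linear minimum: $2.75.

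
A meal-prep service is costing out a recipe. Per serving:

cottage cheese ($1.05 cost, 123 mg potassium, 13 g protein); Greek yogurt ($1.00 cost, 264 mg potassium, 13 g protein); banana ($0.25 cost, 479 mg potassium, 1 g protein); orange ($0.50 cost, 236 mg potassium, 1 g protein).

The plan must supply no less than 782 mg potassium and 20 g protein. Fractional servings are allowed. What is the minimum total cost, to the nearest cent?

$1.68

For a min-cost LP with two ≥-constraints, a basic feasible solution has at most two positive variables.
cottage cheese only: max(782/123, 20/13) = 6.358 servings → $6.68.
Greek yogurt only: max(782/264, 20/13) = 2.962 servings → $2.96.
banana only: max(782/479, 20/1) = 20 servings → $5.00.
orange only: max(782/236, 20/1) = 20 servings → $10.00.
cottage cheese + Greek yogurt: the both-tight solution has a negative serving — not a feasible corner.
cottage cheese + banana with both tight: 1.441 servings and 1.262 servings → $1.83.
cottage cheese + orange with both tight: 1.337 servings and 2.617 servings → $2.71.
Greek yogurt + banana with both tight: 1.475 servings and 0.8194 servings → $1.68.
Greek yogurt + orange with both tight: 1.404 servings and 1.743 servings → $2.28.
banana + orange with both targets exact would need a negative amount; discard.
Cheapest feasible corner: $1.68.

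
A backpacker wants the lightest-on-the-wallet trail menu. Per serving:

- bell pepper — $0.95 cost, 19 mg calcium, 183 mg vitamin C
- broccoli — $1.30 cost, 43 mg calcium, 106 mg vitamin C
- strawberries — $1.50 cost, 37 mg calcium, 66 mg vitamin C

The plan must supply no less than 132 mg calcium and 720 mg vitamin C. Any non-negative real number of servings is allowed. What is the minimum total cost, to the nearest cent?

This is a tiny linear program; its minimum lies at a vertex of the feasible set. List the vertices and price them.
bell pepper only: max(132/19, 720/183) = 6.947 servings → $6.60.
broccoli only: max(132/43, 720/106) = 6.792 servings → $8.83.
strawberries only: max(132/37, 720/66) = 10.91 servings → $16.36.
bell pepper + broccoli with both tight: 2.898 servings and 1.789 servings → $5.08.
bell pepper + strawberries with both tight: 3.25 servings and 1.899 servings → $5.94.
broccoli + strawberries: the both-tight solution has a negative serving — not a feasible corner.
Cheapest feasible corner: $5.08.

$5.08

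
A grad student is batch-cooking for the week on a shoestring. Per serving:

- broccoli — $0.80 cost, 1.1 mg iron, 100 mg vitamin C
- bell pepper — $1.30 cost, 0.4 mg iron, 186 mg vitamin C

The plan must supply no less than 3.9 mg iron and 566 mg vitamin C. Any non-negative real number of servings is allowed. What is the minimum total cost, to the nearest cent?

A basic optimal solution has at most two foods positive. Try each food alone and each pair with both targets met exactly.
broccoli only: max(3.9/1.1, 566/100) = 5.66 servings → $4.53.
bell pepper only: max(3.9/0.4, 566/186) = 9.75 servings → $12.68.
broccoli + bell pepper with both tight: 3.032 servings and 1.413 servings → $4.26.
The minimum over all feasible corners is $4.26.

$4.26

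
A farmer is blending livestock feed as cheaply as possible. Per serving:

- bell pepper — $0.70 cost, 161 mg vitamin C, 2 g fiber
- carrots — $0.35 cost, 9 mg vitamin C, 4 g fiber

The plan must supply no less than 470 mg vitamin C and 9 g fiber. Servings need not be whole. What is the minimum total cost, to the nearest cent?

At the optimum either one food covers both requirements or two foods hit both targets exactly; no other combination can be cheaper.
bell pepper only: max(470/161, 9/2) = 4.5 servings → $3.15.
carrots only: max(470/9, 9/4) = 52.22 servings → $18.28.
bell pepper + carrots with both tight: 2.874 servings and 0.8131 servings → $2.30.
Cheapest feasible corner: $2.30.

$2.30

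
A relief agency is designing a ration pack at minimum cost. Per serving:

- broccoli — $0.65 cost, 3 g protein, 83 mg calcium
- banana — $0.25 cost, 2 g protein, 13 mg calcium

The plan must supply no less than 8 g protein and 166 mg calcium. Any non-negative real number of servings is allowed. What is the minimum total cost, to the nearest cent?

$1.49

Compare the cost at each extreme point of the feasible region.
broccoli only: max(8/3, 166/83) = 2.667 servings → $1.73.
banana only: max(8/2, 166/13) = 12.77 servings → $3.19.
broccoli + banana with both tight: 1.795 servings and 1.307 servings → $1.49.
The minimum over all feasible corners is $1.49.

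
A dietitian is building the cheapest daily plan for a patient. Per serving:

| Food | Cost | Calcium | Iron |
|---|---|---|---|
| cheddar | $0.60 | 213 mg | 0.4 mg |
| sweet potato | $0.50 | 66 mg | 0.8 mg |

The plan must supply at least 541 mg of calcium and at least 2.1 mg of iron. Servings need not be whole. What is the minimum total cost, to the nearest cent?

$2.03

cheddar only: max(541/213, 2.1/0.4) = 5.25 servings → $3.15.
sweet potato only: max(541/66, 2.1/0.8) = 8.197 servings → $4.10.
cheddar + sweet potato with both tight: 2.043 servings and 1.603 servings → $2.03.
So the least-cost plan costs $2.03.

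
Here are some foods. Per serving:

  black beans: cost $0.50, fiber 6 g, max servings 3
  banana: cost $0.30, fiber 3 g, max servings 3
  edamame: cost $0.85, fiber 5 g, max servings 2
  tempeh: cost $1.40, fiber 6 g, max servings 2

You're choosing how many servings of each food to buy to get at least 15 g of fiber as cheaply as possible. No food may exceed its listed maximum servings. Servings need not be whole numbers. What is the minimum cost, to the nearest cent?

$1.25

Cost per g of fiber: black beans $0.0833, banana $0.1000, edamame $0.1700, tempeh $0.2333.
Take 2.5 servings of black beans: +15.0 g fiber for $1.25 (total $1.25, still need 0.0 g).
Greedy by cheapest-per-g is optimal for a single linear constraint, so the minimum cost is $1.25.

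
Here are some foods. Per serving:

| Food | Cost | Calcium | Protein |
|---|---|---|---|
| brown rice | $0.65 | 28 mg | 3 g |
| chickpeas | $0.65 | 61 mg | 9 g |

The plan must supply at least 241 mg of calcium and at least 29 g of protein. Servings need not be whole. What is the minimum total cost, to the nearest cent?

$2.57

A basic optimal solution has at most two foods positive. Try each food alone and each pair with both targets met exactly.
brown rice only: max(241/28, 29/3) = 9.667 servings → $6.28.
chickpeas only: max(241/61, 29/9) = 3.951 servings → $2.57.
brown rice + chickpeas with both tight: 5.797 servings and 1.29 servings → $4.61.
So the least-cost plan costs $2.57.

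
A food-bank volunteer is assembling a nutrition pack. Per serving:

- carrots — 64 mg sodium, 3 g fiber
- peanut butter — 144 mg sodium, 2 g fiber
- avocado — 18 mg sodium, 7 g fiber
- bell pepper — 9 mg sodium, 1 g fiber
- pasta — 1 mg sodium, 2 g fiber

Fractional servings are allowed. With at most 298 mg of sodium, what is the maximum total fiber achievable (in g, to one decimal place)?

Fiber per mg sodium: pasta 2, avocado 0.3889, bell pepper 0.1111, carrots 0.04688, peanut butter 0.01389.
With no serving limits, spend the whole sodium allowance on pasta: 298 mg / 1 mg × 2 g = 596.0 g.

596.0 g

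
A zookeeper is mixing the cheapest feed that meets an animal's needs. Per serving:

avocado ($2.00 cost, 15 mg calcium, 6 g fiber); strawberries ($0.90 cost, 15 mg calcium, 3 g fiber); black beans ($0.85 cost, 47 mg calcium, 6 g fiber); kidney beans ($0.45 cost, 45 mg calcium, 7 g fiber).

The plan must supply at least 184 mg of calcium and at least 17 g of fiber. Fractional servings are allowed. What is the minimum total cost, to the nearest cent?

At the optimum either one food covers both requirements or two foods hit both targets exactly; no other combination can be cheaper.
avocado only: max(184/15, 17/6) = 12.27 servings → $24.53.
strawberries only: max(184/15, 17/3) = 12.27 servings → $11.04.
black beans only: max(184/47, 17/6) = 3.915 servings → $3.33.
kidney beans only: max(184/45, 17/7) = 4.089 servings → $1.84.
avocado + strawberries with both targets exact would need a negative amount; discard.
avocado + black beans with both targets exact would need a negative amount; discard.
avocado + kidney beans: intersection lies outside the first quadrant.
strawberries + black beans: intersection lies outside the first quadrant.
strawberries + kidney beans: intersection lies outside the first quadrant.
black beans + kidney beans: the both-tight solution has a negative serving — not a feasible corner.
The minimum over all feasible corners is $1.84.

$1.84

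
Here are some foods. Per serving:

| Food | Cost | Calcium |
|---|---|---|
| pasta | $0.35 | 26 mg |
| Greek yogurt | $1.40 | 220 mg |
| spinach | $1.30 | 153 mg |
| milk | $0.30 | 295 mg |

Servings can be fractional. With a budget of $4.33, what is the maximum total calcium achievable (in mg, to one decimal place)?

4257.8 mg

Calcium per dollar: milk 983.3, Greek yogurt 157.1, spinach 117.7, pasta 74.29.
With no serving limits, spend the whole cost allowance on milk: $4.33 / $0.30 × 295 mg = 4257.8 mg.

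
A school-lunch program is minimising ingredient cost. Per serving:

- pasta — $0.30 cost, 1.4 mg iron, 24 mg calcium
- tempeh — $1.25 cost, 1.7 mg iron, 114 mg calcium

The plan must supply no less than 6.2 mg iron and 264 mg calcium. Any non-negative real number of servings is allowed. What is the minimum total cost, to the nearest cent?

$2.97

pasta only: max(6.2/1.4, 264/24) = 11 servings → $3.30.
tempeh only: max(6.2/1.7, 264/114) = 3.647 servings → $4.56.
pasta + tempeh with both tight: 2.172 servings and 1.859 servings → $2.97.
So the least-cost plan costs $2.97.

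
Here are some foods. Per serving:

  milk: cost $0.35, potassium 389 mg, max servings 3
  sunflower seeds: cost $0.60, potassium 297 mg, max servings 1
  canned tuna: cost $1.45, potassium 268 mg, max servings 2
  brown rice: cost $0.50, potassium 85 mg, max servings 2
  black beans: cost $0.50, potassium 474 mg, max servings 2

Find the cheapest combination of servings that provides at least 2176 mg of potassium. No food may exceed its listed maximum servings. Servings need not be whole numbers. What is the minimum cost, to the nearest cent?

Cost per mg of potassium: milk $0.0009, black beans $0.0011, sunflower seeds $0.0020, canned tuna $0.0054, brown rice $0.0059.
Take 3 servings of milk: +1167.0 mg potassium for $1.05 (total $1.05, still need 1009.0 mg).
Take 2 servings of black beans: +948.0 mg potassium for $1.00 (total $2.05, still need 61.0 mg).
Take 0.2054 servings of sunflower seeds: +61.0 mg potassium for $0.12 (total $2.17, still need 0.0 mg).
Filling from the cheapest source first is optimal under one linear minimum: $2.17.

$2.17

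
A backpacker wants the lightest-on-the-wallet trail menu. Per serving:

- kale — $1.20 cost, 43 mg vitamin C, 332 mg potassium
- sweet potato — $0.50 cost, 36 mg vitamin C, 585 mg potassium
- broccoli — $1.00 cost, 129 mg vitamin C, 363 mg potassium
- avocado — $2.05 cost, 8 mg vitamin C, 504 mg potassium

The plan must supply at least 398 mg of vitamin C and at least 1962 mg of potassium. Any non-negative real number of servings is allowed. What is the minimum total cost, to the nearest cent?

$3.47

An LP optimum is at a vertex; with two nutrient constraints at most two foods are used. Check each candidate.
kale only: max(398/43, 1962/332) = 9.256 servings → $11.11.
sweet potato only: max(398/36, 1962/585) = 11.06 servings → $5.53.
broccoli only: max(398/129, 1962/363) = 5.405 servings → $5.40.
avocado only: max(398/8, 1962/504) = 49.75 servings → $101.99.
kale + sweet potato with both targets exact would need a negative amount; discard.
kale + broccoli with both tight: 3.991 servings and 1.755 servings → $6.54.
kale + avocado: intersection lies outside the first quadrant.
sweet potato + broccoli with both tight: 1.741 servings and 2.599 servings → $3.47.
sweet potato + avocado: intersection lies outside the first quadrant.
broccoli + avocado with both tight: 2.977 servings and 1.749 servings → $6.56.
So the least-cost plan costs $3.47.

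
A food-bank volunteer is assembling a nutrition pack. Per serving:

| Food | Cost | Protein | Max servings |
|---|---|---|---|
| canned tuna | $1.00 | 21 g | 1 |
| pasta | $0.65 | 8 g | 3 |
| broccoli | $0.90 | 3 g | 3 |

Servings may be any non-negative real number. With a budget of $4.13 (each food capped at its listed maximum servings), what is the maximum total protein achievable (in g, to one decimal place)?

Protein per dollar: canned tuna 21, pasta 12.31, broccoli 3.333.
Take 1 serving of canned tuna: spends $1.00, +21.0 g protein (running total 21.0 g).
Take 3 servings of pasta: spends $1.95, +24.0 g protein (running total 45.0 g).
Take 1.311 servings of broccoli: spends $1.18, +3.9 g protein (running total 48.9 g).
Greedy by best ratio exhausts the cost allowance optimally: 48.9 g.

48.9 g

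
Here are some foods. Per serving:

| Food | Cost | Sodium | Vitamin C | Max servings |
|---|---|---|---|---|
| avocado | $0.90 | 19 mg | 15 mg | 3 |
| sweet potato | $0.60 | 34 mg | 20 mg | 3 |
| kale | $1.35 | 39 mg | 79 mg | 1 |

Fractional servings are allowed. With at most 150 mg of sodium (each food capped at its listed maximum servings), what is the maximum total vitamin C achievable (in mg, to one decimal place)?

155.8 mg

Vitamin C per mg sodium: kale 2.026, avocado 0.7895, sweet potato 0.5882.
Take 1 serving of kale: uses 39 mg sodium, +79.0 mg vitamin C (running total 79.0 mg).
Take 3 servings of avocado: uses 57 mg sodium, +45.0 mg vitamin C (running total 124.0 mg).
Take 1.588 servings of sweet potato: uses 54 mg sodium, +31.8 mg vitamin C (running total 155.8 mg).
Filling greedily by vitamin C-per-mg sodium is optimal for one linear limit, giving 155.8 mg.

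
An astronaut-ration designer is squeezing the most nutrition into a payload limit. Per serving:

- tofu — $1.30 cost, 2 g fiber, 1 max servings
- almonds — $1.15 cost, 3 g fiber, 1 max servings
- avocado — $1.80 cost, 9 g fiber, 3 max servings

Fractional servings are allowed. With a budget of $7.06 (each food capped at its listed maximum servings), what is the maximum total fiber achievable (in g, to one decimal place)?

Fiber per dollar: avocado 5, almonds 2.609, tofu 1.538.
Take 3 servings of avocado: spends $5.40, +27.0 g fiber (running total 27.0 g).
Take 1 serving of almonds: spends $1.15, +3.0 g fiber (running total 30.0 g).
Take 0.3923 servings of tofu: spends $0.51, +0.8 g fiber (running total 30.8 g).
Greedy by best ratio exhausts the cost allowance optimally: 30.8 g.

30.8 g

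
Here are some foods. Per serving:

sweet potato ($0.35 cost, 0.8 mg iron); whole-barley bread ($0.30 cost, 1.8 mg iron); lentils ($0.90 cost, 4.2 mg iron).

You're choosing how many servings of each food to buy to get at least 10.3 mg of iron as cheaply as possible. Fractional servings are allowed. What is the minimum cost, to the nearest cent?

$1.72

Cost per mg of iron: whole-barley bread $0.1667, lentils $0.2143, sweet potato $0.4375.
With no serving limits, use only whole-barley bread: 10.3 mg / 1.8 mg = 5.722 servings × $0.30 = $1.72.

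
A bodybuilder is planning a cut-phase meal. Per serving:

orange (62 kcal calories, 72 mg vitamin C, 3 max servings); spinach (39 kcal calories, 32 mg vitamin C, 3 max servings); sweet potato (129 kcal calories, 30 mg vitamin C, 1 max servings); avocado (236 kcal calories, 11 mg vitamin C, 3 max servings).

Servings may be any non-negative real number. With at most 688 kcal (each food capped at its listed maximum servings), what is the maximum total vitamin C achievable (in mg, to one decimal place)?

Vitamin C per kcal: orange 1.161, spinach 0.8205, sweet potato 0.2326, avocado 0.04661.
Take 3 servings of orange: uses 186 kcal, +216.0 mg vitamin C (running total 216.0 mg).
Take 3 servings of spinach: uses 117 kcal, +96.0 mg vitamin C (running total 312.0 mg).
Take 1 serving of sweet potato: uses 129 kcal, +30.0 mg vitamin C (running total 342.0 mg).
Take 1.085 servings of avocado: uses 256 kcal, +11.9 mg vitamin C (running total 353.9 mg).
Filling greedily by vitamin C-per-kcal is optimal for one linear limit, giving 353.9 mg.

353.9 mg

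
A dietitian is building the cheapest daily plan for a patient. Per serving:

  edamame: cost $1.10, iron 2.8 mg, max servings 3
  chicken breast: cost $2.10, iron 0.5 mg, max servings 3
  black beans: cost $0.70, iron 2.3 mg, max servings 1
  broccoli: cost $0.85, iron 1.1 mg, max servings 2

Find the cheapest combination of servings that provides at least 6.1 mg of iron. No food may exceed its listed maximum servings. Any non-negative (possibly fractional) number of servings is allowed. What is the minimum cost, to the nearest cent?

Cost per mg of iron: black beans $0.3043, edamame $0.3929, broccoli $0.7727, chicken breast $4.2000.
Take 1 serving of black beans: +2.3 mg iron for $0.70 (total $0.70, still need 3.8 mg).
Take 1.357 servings of edamame: +3.8 mg iron for $1.49 (total $2.19, still need 0.0 mg).
Filling from the cheapest source first is optimal under one linear minimum: $2.19.

$2.19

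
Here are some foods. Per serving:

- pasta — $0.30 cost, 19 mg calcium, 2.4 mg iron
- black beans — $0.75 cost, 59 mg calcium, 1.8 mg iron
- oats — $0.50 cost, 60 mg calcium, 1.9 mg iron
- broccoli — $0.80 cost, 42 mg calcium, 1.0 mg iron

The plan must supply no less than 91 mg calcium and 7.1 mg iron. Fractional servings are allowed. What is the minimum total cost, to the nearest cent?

Compare the cost at each extreme point of the feasible region.
pasta only: max(91/19, 7.1/2.4) = 4.789 servings → $1.44.
black beans only: max(91/59, 7.1/1.8) = 3.944 servings → $2.96.
oats only: max(91/60, 7.1/1.9) = 3.737 servings → $1.87.
broccoli only: max(91/42, 7.1/1.0) = 7.1 servings → $5.68.
pasta + black beans with both tight: 2.375 servings and 0.7775 servings → $1.30.
pasta + oats with both tight: 2.346 servings and 0.7739 servings → $1.09.
pasta + broccoli with both tight: 2.533 servings and 1.021 servings → $1.58.
black beans + oats with both targets exact would need a negative amount; discard.
black beans + broccoli: the both-tight solution has a negative serving — not a feasible corner.
oats + broccoli: the both-tight solution has a negative serving — not a feasible corner.
Cheapest feasible corner: $1.09.

$1.09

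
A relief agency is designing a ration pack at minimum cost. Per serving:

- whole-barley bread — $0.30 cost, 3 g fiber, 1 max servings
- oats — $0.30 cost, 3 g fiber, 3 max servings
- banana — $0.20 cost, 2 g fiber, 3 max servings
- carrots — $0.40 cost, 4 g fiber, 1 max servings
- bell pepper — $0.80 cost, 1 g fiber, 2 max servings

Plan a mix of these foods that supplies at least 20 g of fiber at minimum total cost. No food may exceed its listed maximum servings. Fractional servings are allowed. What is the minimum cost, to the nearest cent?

Cost per g of fiber: whole-barley bread $0.1000, oats $0.1000, banana $0.1000, carrots $0.1000, bell pepper $0.8000.
Take 1 serving of whole-barley bread: +3.0 g fiber for $0.30 (total $0.30, still need 17.0 g).
Take 3 servings of oats: +9.0 g fiber for $0.90 (total $1.20, still need 8.0 g).
Take 3 servings of banana: +6.0 g fiber for $0.60 (total $1.80, still need 2.0 g).
Take 0.5 servings of carrots: +2.0 g fiber for $0.20 (total $2.00, still need 0.0 g).
Filling from the cheapest source first is optimal under one linear minimum: $2.00.

$2.00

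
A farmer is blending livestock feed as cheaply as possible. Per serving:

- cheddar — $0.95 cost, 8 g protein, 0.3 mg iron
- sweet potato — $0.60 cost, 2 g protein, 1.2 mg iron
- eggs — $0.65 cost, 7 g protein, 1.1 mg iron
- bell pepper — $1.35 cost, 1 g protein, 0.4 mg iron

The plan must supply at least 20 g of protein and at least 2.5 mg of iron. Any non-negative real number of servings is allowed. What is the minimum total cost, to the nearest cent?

$1.86

With two linear requirements the optimum uses one or two foods; enumerate the corners.
cheddar only: max(20/8, 2.5/0.3) = 8.333 servings → $7.92.
sweet potato only: max(20/2, 2.5/1.2) = 10 servings → $6.00.
eggs only: max(20/7, 2.5/1.1) = 2.857 servings → $1.86.
bell pepper only: max(20/1, 2.5/0.4) = 20 servings → $27.00.
cheddar + sweet potato with both tight: 2.111 servings and 1.556 servings → $2.94.
cheddar + eggs with both tight: 0.6716 servings and 2.09 servings → $2.00.
cheddar + bell pepper with both tight: 1.897 servings and 4.828 servings → $8.32.
sweet potato + eggs: intersection lies outside the first quadrant.
sweet potato + bell pepper: intersection lies outside the first quadrant.
eggs + bell pepper: the both-tight solution has a negative serving — not a feasible corner.
Cheapest feasible corner: $1.86.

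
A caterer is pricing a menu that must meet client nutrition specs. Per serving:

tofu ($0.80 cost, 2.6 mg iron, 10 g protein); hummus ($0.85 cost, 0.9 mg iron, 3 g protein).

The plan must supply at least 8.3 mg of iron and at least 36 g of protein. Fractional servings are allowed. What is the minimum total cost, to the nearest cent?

$2.88

Minimising a linear cost over {iron ≥ 8.3, protein ≥ 36, servings ≥ 0} — the optimum is at a vertex, using one or two foods.
tofu only: max(8.3/2.6, 36/10) = 3.6 servings → $2.88.
hummus only: max(8.3/0.9, 36/3) = 12 servings → $10.20.
tofu + hummus: the both-tight solution has a negative serving — not a feasible corner.
So the least-cost plan costs $2.88.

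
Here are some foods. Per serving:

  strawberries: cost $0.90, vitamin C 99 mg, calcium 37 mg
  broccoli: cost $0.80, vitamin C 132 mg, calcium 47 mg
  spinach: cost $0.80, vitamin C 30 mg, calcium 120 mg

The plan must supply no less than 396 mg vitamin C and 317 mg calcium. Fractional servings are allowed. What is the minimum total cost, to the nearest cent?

$3.40

At the optimum either one food covers both requirements or two foods hit both targets exactly; no other combination can be cheaper.
strawberries only: max(396/99, 317/37) = 8.568 servings → $7.71.
broccoli only: max(396/132, 317/47) = 6.745 servings → $5.40.
spinach only: max(396/30, 317/120) = 13.2 servings → $10.56.
strawberries + broccoli with both targets exact would need a negative amount; discard.
strawberries + spinach with both tight: 3.529 servings and 1.553 servings → $4.42.
broccoli + spinach with both tight: 2.634 servings and 1.61 servings → $3.40.
Cheapest feasible corner: $3.40.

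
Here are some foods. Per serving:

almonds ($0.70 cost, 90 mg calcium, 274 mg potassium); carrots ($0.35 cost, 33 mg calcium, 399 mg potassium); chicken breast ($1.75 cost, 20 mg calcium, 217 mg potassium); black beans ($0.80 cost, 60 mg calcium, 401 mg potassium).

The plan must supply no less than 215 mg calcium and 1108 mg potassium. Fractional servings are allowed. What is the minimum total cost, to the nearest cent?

A basic optimal solution has at most two foods positive. Try each food alone and each pair with both targets met exactly.
almonds only: max(215/90, 1108/274) = 4.044 servings → $2.83.
carrots only: max(215/33, 1108/399) = 6.515 servings → $2.28.
chicken breast only: max(215/20, 1108/217) = 10.75 servings → $18.81.
black beans only: max(215/60, 1108/401) = 3.583 servings → $2.87.
almonds + carrots with both tight: 1.832 servings and 1.519 servings → $1.81.
almonds + chicken breast with both tight: 1.743 servings and 2.905 servings → $6.30.
almonds + black beans with both tight: 1.004 servings and 2.077 servings → $2.36.
carrots + chicken breast: the both-tight solution has a negative serving — not a feasible corner.
carrots + black beans with both targets exact would need a negative amount; discard.
chicken breast + black beans: the both-tight solution has a negative serving — not a feasible corner.
The minimum over all feasible corners is $1.81.

$1.81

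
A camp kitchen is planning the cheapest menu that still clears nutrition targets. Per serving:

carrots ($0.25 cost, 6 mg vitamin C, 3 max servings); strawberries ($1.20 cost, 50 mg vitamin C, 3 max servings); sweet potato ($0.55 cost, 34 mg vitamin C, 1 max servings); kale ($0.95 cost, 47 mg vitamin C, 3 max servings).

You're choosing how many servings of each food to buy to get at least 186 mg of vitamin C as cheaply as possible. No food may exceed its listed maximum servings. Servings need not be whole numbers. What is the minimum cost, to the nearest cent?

Cost per mg of vitamin C: sweet potato $0.0162, kale $0.0202, strawberries $0.0240, carrots $0.0417.
Take 1 serving of sweet potato: +34.0 mg vitamin C for $0.55 (total $0.55, still need 152.0 mg).
Take 3 servings of kale: +141.0 mg vitamin C for $2.85 (total $3.40, still need 11.0 mg).
Take 0.22 servings of strawberries: +11.0 mg vitamin C for $0.26 (total $3.66, still need 0.0 mg).
Greedy by cheapest-per-mg is optimal for a single linear constraint, so the minimum cost is $3.66.

$3.66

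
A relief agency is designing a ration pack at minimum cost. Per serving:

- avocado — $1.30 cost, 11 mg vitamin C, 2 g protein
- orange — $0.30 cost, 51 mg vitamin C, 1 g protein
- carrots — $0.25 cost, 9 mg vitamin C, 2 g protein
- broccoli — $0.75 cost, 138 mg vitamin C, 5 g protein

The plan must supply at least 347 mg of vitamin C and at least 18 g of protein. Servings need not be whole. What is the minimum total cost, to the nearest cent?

A basic optimal solution has at most two foods positive. Try each food alone and each pair with both targets met exactly.
avocado only: max(347/11, 18/2) = 31.55 servings → $41.01.
orange only: max(347/51, 18/1) = 18 servings → $5.40.
carrots only: max(347/9, 18/2) = 38.56 servings → $9.64.
broccoli only: max(347/138, 18/5) = 3.6 servings → $2.70.
avocado + orange with both tight: 6.275 servings and 5.451 servings → $9.79.
avocado + carrots: intersection lies outside the first quadrant.
avocado + broccoli with both tight: 3.389 servings and 2.244 servings → $6.09.
orange + carrots with both tight: 5.72 servings and 6.14 servings → $3.25.
orange + broccoli with both targets exact would need a negative amount; discard.
carrots + broccoli with both tight: 3.242 servings and 2.303 servings → $2.54.
The minimum over all feasible corners is $2.54.

$2.54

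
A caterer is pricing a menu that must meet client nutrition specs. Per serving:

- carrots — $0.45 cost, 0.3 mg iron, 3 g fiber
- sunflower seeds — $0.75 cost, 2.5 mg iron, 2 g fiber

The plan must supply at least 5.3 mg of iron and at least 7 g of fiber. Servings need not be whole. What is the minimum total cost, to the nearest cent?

$1.95

A basic optimal solution has at most two foods positive. Try each food alone and each pair with both targets met exactly.
carrots only: max(5.3/0.3, 7/3) = 17.67 servings → $7.95.
sunflower seeds only: max(5.3/2.5, 7/2) = 3.5 servings → $2.62.
carrots + sunflower seeds with both tight: 1 serving and 2 servings → $1.95.
The minimum over all feasible corners is $1.95.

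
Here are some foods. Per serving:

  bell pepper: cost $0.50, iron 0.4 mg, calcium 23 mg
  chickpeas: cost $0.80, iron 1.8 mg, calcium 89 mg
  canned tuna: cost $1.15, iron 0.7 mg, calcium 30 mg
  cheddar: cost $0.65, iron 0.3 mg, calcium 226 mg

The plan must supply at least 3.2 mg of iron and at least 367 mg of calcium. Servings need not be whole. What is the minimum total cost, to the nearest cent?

At the optimum either one food covers both requirements or two foods hit both targets exactly; no other combination can be cheaper.
bell pepper only: max(3.2/0.4, 367/23) = 15.96 servings → $7.98.
chickpeas only: max(3.2/1.8, 367/89) = 4.124 servings → $3.30.
canned tuna only: max(3.2/0.7, 367/30) = 12.23 servings → $14.07.
cheddar only: max(3.2/0.3, 367/226) = 10.67 servings → $6.93.
bell pepper + chickpeas: intersection lies outside the first quadrant.
bell pepper + canned tuna: the both-tight solution has a negative serving — not a feasible corner.
bell pepper + cheddar with both tight: 7.343 servings and 0.8766 servings → $4.24.
chickpeas + canned tuna: intersection lies outside the first quadrant.
chickpeas + cheddar with both tight: 1.613 servings and 0.9887 servings → $1.93.
canned tuna + cheddar with both tight: 4.109 servings and 1.078 servings → $5.43.
Cheapest feasible corner: $1.93.

$1.93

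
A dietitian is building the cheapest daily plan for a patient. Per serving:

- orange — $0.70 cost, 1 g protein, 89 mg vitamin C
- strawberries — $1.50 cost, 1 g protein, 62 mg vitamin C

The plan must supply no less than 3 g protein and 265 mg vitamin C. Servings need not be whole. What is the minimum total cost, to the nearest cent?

At the optimum either one food covers both requirements or two foods hit both targets exactly; no other combination can be cheaper.
orange only: max(3/1, 265/89) = 3 servings → $2.10.
strawberries only: max(3/1, 265/62) = 4.274 servings → $6.41.
orange + strawberries with both tight: 2.926 servings and 0.07407 servings → $2.16.
Cheapest feasible corner: $2.10.

$2.10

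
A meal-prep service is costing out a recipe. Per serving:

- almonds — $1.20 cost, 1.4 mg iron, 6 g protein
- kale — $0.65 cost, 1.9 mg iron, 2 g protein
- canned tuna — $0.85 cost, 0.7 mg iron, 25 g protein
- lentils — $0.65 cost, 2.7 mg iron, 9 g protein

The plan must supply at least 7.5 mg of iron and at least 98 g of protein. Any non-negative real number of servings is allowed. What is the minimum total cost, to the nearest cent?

A basic optimal solution has at most two foods positive. Try each food alone and each pair with both targets met exactly.
almonds only: max(7.5/1.4, 98/6) = 16.33 servings → $19.60.
kale only: max(7.5/1.9, 98/2) = 49 servings → $31.85.
canned tuna only: max(7.5/0.7, 98/25) = 10.71 servings → $9.11.
lentils only: max(7.5/2.7, 98/9) = 10.89 servings → $7.08.
almonds + kale: intersection lies outside the first quadrant.
almonds + canned tuna with both tight: 3.86 servings and 2.994 servings → $7.18.
almonds + lentils: the both-tight solution has a negative serving — not a feasible corner.
kale + canned tuna with both tight: 2.579 servings and 3.714 servings → $4.83.
kale + lentils: the both-tight solution has a negative serving — not a feasible corner.
canned tuna + lentils with both tight: 3.221 servings and 1.943 servings → $4.00.
The minimum over all feasible corners is $4.00.

$4.00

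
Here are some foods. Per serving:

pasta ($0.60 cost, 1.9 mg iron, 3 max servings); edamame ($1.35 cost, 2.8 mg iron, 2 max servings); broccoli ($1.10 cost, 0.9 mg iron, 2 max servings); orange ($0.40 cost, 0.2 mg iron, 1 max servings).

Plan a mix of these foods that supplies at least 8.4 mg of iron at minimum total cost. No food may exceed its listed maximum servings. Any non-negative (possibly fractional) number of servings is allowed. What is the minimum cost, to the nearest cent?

Cost per mg of iron: pasta $0.3158, edamame $0.4821, broccoli $1.2222, orange $2.0000.
Take 3 servings of pasta: +5.7 mg iron for $1.80 (total $1.80, still need 2.7 mg).
Take 0.9643 servings of edamame: +2.7 mg iron for $1.30 (total $3.10, still need 0.0 mg).
Filling from the cheapest source first is optimal under one linear minimum: $3.10.

$3.10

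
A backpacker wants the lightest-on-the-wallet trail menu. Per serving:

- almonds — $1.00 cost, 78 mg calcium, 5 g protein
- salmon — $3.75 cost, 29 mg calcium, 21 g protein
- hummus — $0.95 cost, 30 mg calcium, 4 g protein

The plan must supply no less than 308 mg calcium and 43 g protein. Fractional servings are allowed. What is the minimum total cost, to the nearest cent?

Minimising a linear cost over {calcium ≥ 308, protein ≥ 43, servings ≥ 0} — the optimum is at a vertex, using one or two foods.
almonds only: max(308/78, 43/5) = 8.6 servings → $8.60.
salmon only: max(308/29, 43/21) = 10.62 servings → $39.83.
hummus only: max(308/30, 43/4) = 10.75 servings → $10.21.
almonds + salmon with both tight: 3.497 servings and 1.215 servings → $8.05.
almonds + hummus: intersection lies outside the first quadrant.
salmon + hummus with both tight: 0.1128 servings and 10.16 servings → $10.07.
So the least-cost plan costs $8.05.

$8.05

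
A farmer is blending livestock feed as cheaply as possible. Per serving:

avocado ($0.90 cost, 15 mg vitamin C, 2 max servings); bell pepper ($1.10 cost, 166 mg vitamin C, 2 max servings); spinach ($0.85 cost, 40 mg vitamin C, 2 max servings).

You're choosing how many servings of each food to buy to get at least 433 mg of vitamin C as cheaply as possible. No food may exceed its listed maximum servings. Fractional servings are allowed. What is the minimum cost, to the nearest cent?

Cost per mg of vitamin C: bell pepper $0.0066, spinach $0.0213, avocado $0.0600.
Take 2 servings of bell pepper: +332.0 mg vitamin C for $2.20 (total $2.20, still need 101.0 mg).
Take 2 servings of spinach: +80.0 mg vitamin C for $1.70 (total $3.90, still need 21.0 mg).
Take 1.4 servings of avocado: +21.0 mg vitamin C for $1.26 (total $5.16, still need 0.0 mg).
Filling from the cheapest source first is optimal under one linear minimum: $5.16.

$5.16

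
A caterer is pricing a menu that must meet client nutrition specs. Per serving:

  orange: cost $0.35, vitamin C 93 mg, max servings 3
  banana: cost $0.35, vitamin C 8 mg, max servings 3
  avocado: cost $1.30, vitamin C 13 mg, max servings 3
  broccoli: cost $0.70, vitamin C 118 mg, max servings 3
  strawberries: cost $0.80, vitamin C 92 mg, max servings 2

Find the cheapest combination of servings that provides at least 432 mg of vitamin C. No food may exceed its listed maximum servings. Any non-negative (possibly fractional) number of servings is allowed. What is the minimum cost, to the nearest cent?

Cost per mg of vitamin C: orange $0.0038, broccoli $0.0059, strawberries $0.0087, banana $0.0437, avocado $0.1000.
Take 3 servings of orange: +279.0 mg vitamin C for $1.05 (total $1.05, still need 153.0 mg).
Take 1.297 servings of broccoli: +153.0 mg vitamin C for $0.91 (total $1.96, still need 0.0 mg).
Greedy by cheapest-per-mg is optimal for a single linear constraint, so the minimum cost is $1.96.

$1.96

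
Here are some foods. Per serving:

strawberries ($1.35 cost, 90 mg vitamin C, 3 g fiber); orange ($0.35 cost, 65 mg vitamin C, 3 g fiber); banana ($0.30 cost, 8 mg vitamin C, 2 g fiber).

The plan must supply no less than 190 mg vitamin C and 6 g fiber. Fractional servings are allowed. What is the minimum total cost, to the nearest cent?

Minimising a linear cost over {vitamin C ≥ 190, fiber ≥ 6, servings ≥ 0} — the optimum is at a vertex, using one or two foods.
strawberries only: max(190/90, 6/3) = 2.111 servings → $2.85.
orange only: max(190/65, 6/3) = 2.923 servings → $1.02.
banana only: max(190/8, 6/2) = 23.75 servings → $7.12.
strawberries + orange: intersection lies outside the first quadrant.
strawberries + banana with both targets exact would need a negative amount; discard.
orange + banana with both targets exact would need a negative amount; discard.
Cheapest feasible corner: $1.02.

$1.02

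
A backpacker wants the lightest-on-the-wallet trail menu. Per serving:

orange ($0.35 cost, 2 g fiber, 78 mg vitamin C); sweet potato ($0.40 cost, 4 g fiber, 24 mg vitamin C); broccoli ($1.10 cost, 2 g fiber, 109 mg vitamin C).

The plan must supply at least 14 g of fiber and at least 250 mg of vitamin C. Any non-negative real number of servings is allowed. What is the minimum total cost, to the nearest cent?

$1.78

Compare the cost at each extreme point of the feasible region.
orange only: max(14/2, 250/78) = 7 servings → $2.45.
sweet potato only: max(14/4, 250/24) = 10.42 servings → $4.17.
broccoli only: max(14/2, 250/109) = 7 servings → $7.70.
orange + sweet potato with both tight: 2.515 servings and 2.242 servings → $1.78.
orange + broccoli: the both-tight solution has a negative serving — not a feasible corner.
sweet potato + broccoli with both tight: 2.644 servings and 1.711 servings → $2.94.
Cheapest feasible corner: $1.78.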